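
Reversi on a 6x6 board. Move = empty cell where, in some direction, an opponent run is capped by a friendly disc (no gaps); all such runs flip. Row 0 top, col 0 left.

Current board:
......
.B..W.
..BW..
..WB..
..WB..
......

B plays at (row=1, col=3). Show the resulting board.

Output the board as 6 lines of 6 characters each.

Answer: ......
.B.BW.
..BB..
..WB..
..WB..
......

Derivation:
Place B at (1,3); scan 8 dirs for brackets.
Dir NW: first cell '.' (not opp) -> no flip
Dir N: first cell '.' (not opp) -> no flip
Dir NE: first cell '.' (not opp) -> no flip
Dir W: first cell '.' (not opp) -> no flip
Dir E: opp run (1,4), next='.' -> no flip
Dir SW: first cell 'B' (not opp) -> no flip
Dir S: opp run (2,3) capped by B -> flip
Dir SE: first cell '.' (not opp) -> no flip
All flips: (2,3)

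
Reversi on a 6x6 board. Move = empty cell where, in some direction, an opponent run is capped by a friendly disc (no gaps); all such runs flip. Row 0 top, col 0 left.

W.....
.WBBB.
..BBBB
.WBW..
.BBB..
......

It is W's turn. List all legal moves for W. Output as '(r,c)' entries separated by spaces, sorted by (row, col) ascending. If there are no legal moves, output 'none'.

(0,1): no bracket -> illegal
(0,2): no bracket -> illegal
(0,3): flips 2 -> legal
(0,4): flips 2 -> legal
(0,5): no bracket -> illegal
(1,5): flips 4 -> legal
(2,1): no bracket -> illegal
(3,0): no bracket -> illegal
(3,4): no bracket -> illegal
(3,5): no bracket -> illegal
(4,0): no bracket -> illegal
(4,4): no bracket -> illegal
(5,0): no bracket -> illegal
(5,1): flips 2 -> legal
(5,2): no bracket -> illegal
(5,3): flips 2 -> legal
(5,4): no bracket -> illegal

Answer: (0,3) (0,4) (1,5) (5,1) (5,3)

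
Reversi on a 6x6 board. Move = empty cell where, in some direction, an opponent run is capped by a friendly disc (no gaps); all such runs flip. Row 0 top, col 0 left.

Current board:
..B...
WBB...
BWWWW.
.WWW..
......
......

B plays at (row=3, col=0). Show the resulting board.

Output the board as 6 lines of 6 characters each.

Answer: ..B...
WBB...
BBWWW.
BWWW..
......
......

Derivation:
Place B at (3,0); scan 8 dirs for brackets.
Dir NW: edge -> no flip
Dir N: first cell 'B' (not opp) -> no flip
Dir NE: opp run (2,1) capped by B -> flip
Dir W: edge -> no flip
Dir E: opp run (3,1) (3,2) (3,3), next='.' -> no flip
Dir SW: edge -> no flip
Dir S: first cell '.' (not opp) -> no flip
Dir SE: first cell '.' (not opp) -> no flip
All flips: (2,1)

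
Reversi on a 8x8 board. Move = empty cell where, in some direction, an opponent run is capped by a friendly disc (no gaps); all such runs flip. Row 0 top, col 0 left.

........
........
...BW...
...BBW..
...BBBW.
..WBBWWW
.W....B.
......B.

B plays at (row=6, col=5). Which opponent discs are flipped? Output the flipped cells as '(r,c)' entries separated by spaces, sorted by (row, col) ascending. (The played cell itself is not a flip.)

Answer: (5,5)

Derivation:
Dir NW: first cell 'B' (not opp) -> no flip
Dir N: opp run (5,5) capped by B -> flip
Dir NE: opp run (5,6), next='.' -> no flip
Dir W: first cell '.' (not opp) -> no flip
Dir E: first cell 'B' (not opp) -> no flip
Dir SW: first cell '.' (not opp) -> no flip
Dir S: first cell '.' (not opp) -> no flip
Dir SE: first cell 'B' (not opp) -> no flip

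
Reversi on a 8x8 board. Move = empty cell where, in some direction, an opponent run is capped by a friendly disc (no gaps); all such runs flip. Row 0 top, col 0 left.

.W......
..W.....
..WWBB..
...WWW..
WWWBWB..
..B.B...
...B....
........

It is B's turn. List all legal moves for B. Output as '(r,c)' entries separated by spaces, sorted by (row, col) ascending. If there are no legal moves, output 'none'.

Answer: (1,3) (2,1) (3,0) (3,2) (4,6) (5,1)

Derivation:
(0,0): no bracket -> illegal
(0,2): no bracket -> illegal
(0,3): no bracket -> illegal
(1,0): no bracket -> illegal
(1,1): no bracket -> illegal
(1,3): flips 2 -> legal
(1,4): no bracket -> illegal
(2,1): flips 2 -> legal
(2,6): no bracket -> illegal
(3,0): flips 1 -> legal
(3,1): no bracket -> illegal
(3,2): flips 1 -> legal
(3,6): no bracket -> illegal
(4,6): flips 1 -> legal
(5,0): no bracket -> illegal
(5,1): flips 2 -> legal
(5,3): no bracket -> illegal
(5,5): no bracket -> illegal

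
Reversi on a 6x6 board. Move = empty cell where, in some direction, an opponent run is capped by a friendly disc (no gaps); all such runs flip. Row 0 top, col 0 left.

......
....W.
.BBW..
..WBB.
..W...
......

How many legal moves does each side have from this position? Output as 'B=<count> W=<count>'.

Answer: B=7 W=7

Derivation:
-- B to move --
(0,3): no bracket -> illegal
(0,4): no bracket -> illegal
(0,5): no bracket -> illegal
(1,2): flips 1 -> legal
(1,3): flips 1 -> legal
(1,5): no bracket -> illegal
(2,4): flips 1 -> legal
(2,5): no bracket -> illegal
(3,1): flips 1 -> legal
(4,1): no bracket -> illegal
(4,3): flips 1 -> legal
(5,1): flips 1 -> legal
(5,2): flips 2 -> legal
(5,3): no bracket -> illegal
B mobility = 7
-- W to move --
(1,0): flips 1 -> legal
(1,1): no bracket -> illegal
(1,2): flips 1 -> legal
(1,3): no bracket -> illegal
(2,0): flips 2 -> legal
(2,4): flips 1 -> legal
(2,5): no bracket -> illegal
(3,0): no bracket -> illegal
(3,1): no bracket -> illegal
(3,5): flips 2 -> legal
(4,3): flips 1 -> legal
(4,4): no bracket -> illegal
(4,5): flips 1 -> legal
W mobility = 7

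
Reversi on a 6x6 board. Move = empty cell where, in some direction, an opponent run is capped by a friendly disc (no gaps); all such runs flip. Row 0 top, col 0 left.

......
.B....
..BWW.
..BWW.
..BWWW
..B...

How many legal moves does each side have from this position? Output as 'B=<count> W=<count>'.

Answer: B=6 W=5

Derivation:
-- B to move --
(1,2): no bracket -> illegal
(1,3): no bracket -> illegal
(1,4): flips 1 -> legal
(1,5): flips 2 -> legal
(2,5): flips 4 -> legal
(3,5): flips 2 -> legal
(5,3): no bracket -> illegal
(5,4): flips 1 -> legal
(5,5): flips 2 -> legal
B mobility = 6
-- W to move --
(0,0): flips 2 -> legal
(0,1): no bracket -> illegal
(0,2): no bracket -> illegal
(1,0): no bracket -> illegal
(1,2): no bracket -> illegal
(1,3): no bracket -> illegal
(2,0): no bracket -> illegal
(2,1): flips 2 -> legal
(3,1): flips 1 -> legal
(4,1): flips 2 -> legal
(5,1): flips 1 -> legal
(5,3): no bracket -> illegal
W mobility = 5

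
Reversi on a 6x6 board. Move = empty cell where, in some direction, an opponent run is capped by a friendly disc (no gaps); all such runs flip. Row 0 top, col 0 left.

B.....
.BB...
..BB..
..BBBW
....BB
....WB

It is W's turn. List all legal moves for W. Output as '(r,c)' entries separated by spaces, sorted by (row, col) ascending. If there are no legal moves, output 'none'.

(0,1): no bracket -> illegal
(0,2): no bracket -> illegal
(0,3): no bracket -> illegal
(1,0): no bracket -> illegal
(1,3): no bracket -> illegal
(1,4): no bracket -> illegal
(2,0): no bracket -> illegal
(2,1): no bracket -> illegal
(2,4): flips 2 -> legal
(2,5): no bracket -> illegal
(3,1): flips 3 -> legal
(4,1): no bracket -> illegal
(4,2): no bracket -> illegal
(4,3): no bracket -> illegal
(5,3): flips 1 -> legal

Answer: (2,4) (3,1) (5,3)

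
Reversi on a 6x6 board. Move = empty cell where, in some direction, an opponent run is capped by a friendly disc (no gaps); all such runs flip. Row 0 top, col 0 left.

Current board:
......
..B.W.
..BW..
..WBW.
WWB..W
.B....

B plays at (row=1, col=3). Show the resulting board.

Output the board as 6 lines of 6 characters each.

Place B at (1,3); scan 8 dirs for brackets.
Dir NW: first cell '.' (not opp) -> no flip
Dir N: first cell '.' (not opp) -> no flip
Dir NE: first cell '.' (not opp) -> no flip
Dir W: first cell 'B' (not opp) -> no flip
Dir E: opp run (1,4), next='.' -> no flip
Dir SW: first cell 'B' (not opp) -> no flip
Dir S: opp run (2,3) capped by B -> flip
Dir SE: first cell '.' (not opp) -> no flip
All flips: (2,3)

Answer: ......
..BBW.
..BB..
..WBW.
WWB..W
.B....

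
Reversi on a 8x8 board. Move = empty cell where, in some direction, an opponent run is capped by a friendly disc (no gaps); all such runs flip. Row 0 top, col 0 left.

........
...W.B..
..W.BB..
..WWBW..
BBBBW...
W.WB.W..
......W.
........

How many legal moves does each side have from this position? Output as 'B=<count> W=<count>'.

Answer: B=15 W=9

Derivation:
-- B to move --
(0,2): flips 1 -> legal
(0,3): no bracket -> illegal
(0,4): no bracket -> illegal
(1,1): no bracket -> illegal
(1,2): flips 2 -> legal
(1,4): no bracket -> illegal
(2,1): flips 1 -> legal
(2,3): flips 2 -> legal
(2,6): flips 2 -> legal
(3,1): flips 2 -> legal
(3,6): flips 1 -> legal
(4,5): flips 2 -> legal
(4,6): flips 1 -> legal
(5,1): flips 1 -> legal
(5,4): flips 1 -> legal
(5,6): no bracket -> illegal
(5,7): no bracket -> illegal
(6,0): flips 1 -> legal
(6,1): flips 1 -> legal
(6,2): flips 1 -> legal
(6,3): flips 1 -> legal
(6,4): no bracket -> illegal
(6,5): no bracket -> illegal
(6,7): no bracket -> illegal
(7,5): no bracket -> illegal
(7,6): no bracket -> illegal
(7,7): no bracket -> illegal
B mobility = 15
-- W to move --
(0,4): no bracket -> illegal
(0,5): flips 2 -> legal
(0,6): flips 2 -> legal
(1,4): flips 2 -> legal
(1,6): flips 3 -> legal
(2,3): no bracket -> illegal
(2,6): no bracket -> illegal
(3,0): flips 2 -> legal
(3,1): no bracket -> illegal
(3,6): no bracket -> illegal
(4,5): no bracket -> illegal
(5,1): flips 1 -> legal
(5,4): flips 2 -> legal
(6,2): flips 1 -> legal
(6,3): flips 2 -> legal
(6,4): no bracket -> illegal
W mobility = 9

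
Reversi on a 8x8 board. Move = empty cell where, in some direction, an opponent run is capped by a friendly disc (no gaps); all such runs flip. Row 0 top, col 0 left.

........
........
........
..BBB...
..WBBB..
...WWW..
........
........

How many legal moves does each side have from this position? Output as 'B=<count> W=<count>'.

Answer: B=8 W=7

Derivation:
-- B to move --
(3,1): no bracket -> illegal
(4,1): flips 1 -> legal
(4,6): no bracket -> illegal
(5,1): flips 1 -> legal
(5,2): flips 1 -> legal
(5,6): no bracket -> illegal
(6,2): flips 1 -> legal
(6,3): flips 2 -> legal
(6,4): flips 1 -> legal
(6,5): flips 2 -> legal
(6,6): flips 1 -> legal
B mobility = 8
-- W to move --
(2,1): flips 2 -> legal
(2,2): flips 3 -> legal
(2,3): flips 2 -> legal
(2,4): flips 3 -> legal
(2,5): no bracket -> illegal
(3,1): no bracket -> illegal
(3,5): flips 2 -> legal
(3,6): flips 1 -> legal
(4,1): no bracket -> illegal
(4,6): flips 3 -> legal
(5,2): no bracket -> illegal
(5,6): no bracket -> illegal
W mobility = 7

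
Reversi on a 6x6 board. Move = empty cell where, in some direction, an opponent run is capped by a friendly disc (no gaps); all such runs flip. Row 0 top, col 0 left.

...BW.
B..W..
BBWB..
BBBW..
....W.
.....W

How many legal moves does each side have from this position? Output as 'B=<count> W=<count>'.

-- B to move --
(0,2): no bracket -> illegal
(0,5): flips 1 -> legal
(1,1): no bracket -> illegal
(1,2): flips 1 -> legal
(1,4): no bracket -> illegal
(1,5): no bracket -> illegal
(2,4): no bracket -> illegal
(3,4): flips 1 -> legal
(3,5): no bracket -> illegal
(4,2): no bracket -> illegal
(4,3): flips 1 -> legal
(4,5): no bracket -> illegal
(5,3): no bracket -> illegal
(5,4): no bracket -> illegal
B mobility = 4
-- W to move --
(0,0): no bracket -> illegal
(0,1): no bracket -> illegal
(0,2): flips 1 -> legal
(1,1): no bracket -> illegal
(1,2): no bracket -> illegal
(1,4): no bracket -> illegal
(2,4): flips 1 -> legal
(3,4): no bracket -> illegal
(4,0): flips 1 -> legal
(4,1): no bracket -> illegal
(4,2): flips 1 -> legal
(4,3): no bracket -> illegal
W mobility = 4

Answer: B=4 W=4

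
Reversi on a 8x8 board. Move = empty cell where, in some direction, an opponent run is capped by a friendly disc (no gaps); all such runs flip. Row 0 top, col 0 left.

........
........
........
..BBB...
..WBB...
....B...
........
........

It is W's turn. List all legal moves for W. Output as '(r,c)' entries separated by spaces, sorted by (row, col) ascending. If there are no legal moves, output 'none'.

Answer: (2,2) (2,4) (4,5)

Derivation:
(2,1): no bracket -> illegal
(2,2): flips 1 -> legal
(2,3): no bracket -> illegal
(2,4): flips 1 -> legal
(2,5): no bracket -> illegal
(3,1): no bracket -> illegal
(3,5): no bracket -> illegal
(4,1): no bracket -> illegal
(4,5): flips 2 -> legal
(5,2): no bracket -> illegal
(5,3): no bracket -> illegal
(5,5): no bracket -> illegal
(6,3): no bracket -> illegal
(6,4): no bracket -> illegal
(6,5): no bracket -> illegal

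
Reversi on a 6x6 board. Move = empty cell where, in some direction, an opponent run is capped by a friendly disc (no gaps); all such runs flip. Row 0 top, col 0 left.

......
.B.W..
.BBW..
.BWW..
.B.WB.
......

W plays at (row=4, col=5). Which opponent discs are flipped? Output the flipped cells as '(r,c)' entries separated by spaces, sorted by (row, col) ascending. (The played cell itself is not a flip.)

Dir NW: first cell '.' (not opp) -> no flip
Dir N: first cell '.' (not opp) -> no flip
Dir NE: edge -> no flip
Dir W: opp run (4,4) capped by W -> flip
Dir E: edge -> no flip
Dir SW: first cell '.' (not opp) -> no flip
Dir S: first cell '.' (not opp) -> no flip
Dir SE: edge -> no flip

Answer: (4,4)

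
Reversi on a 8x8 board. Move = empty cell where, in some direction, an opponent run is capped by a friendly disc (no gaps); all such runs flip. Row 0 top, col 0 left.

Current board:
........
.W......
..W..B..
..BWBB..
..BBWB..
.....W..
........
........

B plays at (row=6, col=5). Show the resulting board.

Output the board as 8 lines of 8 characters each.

Answer: ........
.W......
..W..B..
..BWBB..
..BBWB..
.....B..
.....B..
........

Derivation:
Place B at (6,5); scan 8 dirs for brackets.
Dir NW: first cell '.' (not opp) -> no flip
Dir N: opp run (5,5) capped by B -> flip
Dir NE: first cell '.' (not opp) -> no flip
Dir W: first cell '.' (not opp) -> no flip
Dir E: first cell '.' (not opp) -> no flip
Dir SW: first cell '.' (not opp) -> no flip
Dir S: first cell '.' (not opp) -> no flip
Dir SE: first cell '.' (not opp) -> no flip
All flips: (5,5)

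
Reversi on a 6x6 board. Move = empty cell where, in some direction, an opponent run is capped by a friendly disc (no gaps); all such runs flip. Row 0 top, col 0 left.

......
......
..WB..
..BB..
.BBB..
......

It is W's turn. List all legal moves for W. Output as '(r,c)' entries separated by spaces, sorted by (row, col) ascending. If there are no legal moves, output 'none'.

Answer: (2,4) (4,4) (5,2)

Derivation:
(1,2): no bracket -> illegal
(1,3): no bracket -> illegal
(1,4): no bracket -> illegal
(2,1): no bracket -> illegal
(2,4): flips 1 -> legal
(3,0): no bracket -> illegal
(3,1): no bracket -> illegal
(3,4): no bracket -> illegal
(4,0): no bracket -> illegal
(4,4): flips 1 -> legal
(5,0): no bracket -> illegal
(5,1): no bracket -> illegal
(5,2): flips 2 -> legal
(5,3): no bracket -> illegal
(5,4): no bracket -> illegal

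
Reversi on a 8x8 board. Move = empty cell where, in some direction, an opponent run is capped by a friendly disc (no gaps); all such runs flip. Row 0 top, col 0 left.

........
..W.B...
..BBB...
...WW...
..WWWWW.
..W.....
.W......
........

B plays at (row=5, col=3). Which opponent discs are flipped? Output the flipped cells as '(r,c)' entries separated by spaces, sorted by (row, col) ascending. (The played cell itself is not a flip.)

Answer: (3,3) (4,3)

Derivation:
Dir NW: opp run (4,2), next='.' -> no flip
Dir N: opp run (4,3) (3,3) capped by B -> flip
Dir NE: opp run (4,4), next='.' -> no flip
Dir W: opp run (5,2), next='.' -> no flip
Dir E: first cell '.' (not opp) -> no flip
Dir SW: first cell '.' (not opp) -> no flip
Dir S: first cell '.' (not opp) -> no flip
Dir SE: first cell '.' (not opp) -> no flip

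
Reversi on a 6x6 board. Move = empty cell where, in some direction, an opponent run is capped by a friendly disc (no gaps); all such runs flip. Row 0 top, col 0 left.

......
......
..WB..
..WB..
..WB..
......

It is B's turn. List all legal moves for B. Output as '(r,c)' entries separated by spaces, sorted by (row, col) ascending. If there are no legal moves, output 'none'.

(1,1): flips 1 -> legal
(1,2): no bracket -> illegal
(1,3): no bracket -> illegal
(2,1): flips 2 -> legal
(3,1): flips 1 -> legal
(4,1): flips 2 -> legal
(5,1): flips 1 -> legal
(5,2): no bracket -> illegal
(5,3): no bracket -> illegal

Answer: (1,1) (2,1) (3,1) (4,1) (5,1)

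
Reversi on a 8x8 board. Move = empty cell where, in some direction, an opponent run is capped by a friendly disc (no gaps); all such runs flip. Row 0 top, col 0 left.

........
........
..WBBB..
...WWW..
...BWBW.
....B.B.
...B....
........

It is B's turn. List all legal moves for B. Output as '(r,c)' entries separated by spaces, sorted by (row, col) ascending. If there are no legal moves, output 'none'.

(1,1): no bracket -> illegal
(1,2): no bracket -> illegal
(1,3): no bracket -> illegal
(2,1): flips 1 -> legal
(2,6): no bracket -> illegal
(3,1): no bracket -> illegal
(3,2): no bracket -> illegal
(3,6): flips 1 -> legal
(3,7): no bracket -> illegal
(4,2): flips 1 -> legal
(4,7): flips 1 -> legal
(5,3): no bracket -> illegal
(5,5): no bracket -> illegal
(5,7): flips 2 -> legal

Answer: (2,1) (3,6) (4,2) (4,7) (5,7)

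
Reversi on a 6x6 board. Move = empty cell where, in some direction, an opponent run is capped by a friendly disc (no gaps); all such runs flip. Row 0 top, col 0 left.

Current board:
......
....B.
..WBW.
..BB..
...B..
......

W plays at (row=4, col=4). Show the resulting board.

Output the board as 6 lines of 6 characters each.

Answer: ......
....B.
..WBW.
..BW..
...BW.
......

Derivation:
Place W at (4,4); scan 8 dirs for brackets.
Dir NW: opp run (3,3) capped by W -> flip
Dir N: first cell '.' (not opp) -> no flip
Dir NE: first cell '.' (not opp) -> no flip
Dir W: opp run (4,3), next='.' -> no flip
Dir E: first cell '.' (not opp) -> no flip
Dir SW: first cell '.' (not opp) -> no flip
Dir S: first cell '.' (not opp) -> no flip
Dir SE: first cell '.' (not opp) -> no flip
All flips: (3,3)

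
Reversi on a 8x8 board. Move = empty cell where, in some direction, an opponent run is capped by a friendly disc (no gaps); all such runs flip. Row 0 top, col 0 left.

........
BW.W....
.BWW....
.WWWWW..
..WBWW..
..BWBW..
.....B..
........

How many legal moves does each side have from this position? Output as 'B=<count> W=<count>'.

-- B to move --
(0,0): no bracket -> illegal
(0,1): flips 1 -> legal
(0,2): no bracket -> illegal
(0,3): flips 3 -> legal
(0,4): no bracket -> illegal
(1,2): flips 4 -> legal
(1,4): no bracket -> illegal
(2,0): no bracket -> illegal
(2,4): flips 4 -> legal
(2,5): flips 4 -> legal
(2,6): no bracket -> illegal
(3,0): no bracket -> illegal
(3,6): flips 1 -> legal
(4,0): no bracket -> illegal
(4,1): flips 2 -> legal
(4,6): flips 2 -> legal
(5,1): no bracket -> illegal
(5,6): flips 1 -> legal
(6,2): no bracket -> illegal
(6,3): flips 1 -> legal
(6,4): no bracket -> illegal
(6,6): no bracket -> illegal
B mobility = 10
-- W to move --
(0,0): no bracket -> illegal
(0,1): no bracket -> illegal
(1,2): no bracket -> illegal
(2,0): flips 1 -> legal
(3,0): no bracket -> illegal
(4,1): no bracket -> illegal
(5,1): flips 1 -> legal
(5,6): no bracket -> illegal
(6,1): flips 2 -> legal
(6,2): flips 1 -> legal
(6,3): flips 1 -> legal
(6,4): flips 1 -> legal
(6,6): no bracket -> illegal
(7,4): no bracket -> illegal
(7,5): flips 1 -> legal
(7,6): flips 3 -> legal
W mobility = 8

Answer: B=10 W=8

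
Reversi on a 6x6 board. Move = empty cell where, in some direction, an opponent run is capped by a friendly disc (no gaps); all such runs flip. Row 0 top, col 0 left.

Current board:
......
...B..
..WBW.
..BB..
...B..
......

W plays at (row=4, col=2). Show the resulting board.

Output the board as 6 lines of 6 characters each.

Place W at (4,2); scan 8 dirs for brackets.
Dir NW: first cell '.' (not opp) -> no flip
Dir N: opp run (3,2) capped by W -> flip
Dir NE: opp run (3,3) capped by W -> flip
Dir W: first cell '.' (not opp) -> no flip
Dir E: opp run (4,3), next='.' -> no flip
Dir SW: first cell '.' (not opp) -> no flip
Dir S: first cell '.' (not opp) -> no flip
Dir SE: first cell '.' (not opp) -> no flip
All flips: (3,2) (3,3)

Answer: ......
...B..
..WBW.
..WW..
..WB..
......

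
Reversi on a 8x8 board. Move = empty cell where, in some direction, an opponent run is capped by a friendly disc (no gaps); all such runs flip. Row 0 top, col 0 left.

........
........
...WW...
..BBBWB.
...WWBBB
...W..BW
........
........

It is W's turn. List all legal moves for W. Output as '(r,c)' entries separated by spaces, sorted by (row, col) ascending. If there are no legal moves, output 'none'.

Answer: (2,1) (2,2) (2,5) (3,1) (3,7) (4,1) (4,2) (5,5) (6,7)

Derivation:
(2,1): flips 1 -> legal
(2,2): flips 1 -> legal
(2,5): flips 1 -> legal
(2,6): no bracket -> illegal
(2,7): no bracket -> illegal
(3,1): flips 3 -> legal
(3,7): flips 2 -> legal
(4,1): flips 1 -> legal
(4,2): flips 1 -> legal
(5,4): no bracket -> illegal
(5,5): flips 2 -> legal
(6,5): no bracket -> illegal
(6,6): no bracket -> illegal
(6,7): flips 3 -> legal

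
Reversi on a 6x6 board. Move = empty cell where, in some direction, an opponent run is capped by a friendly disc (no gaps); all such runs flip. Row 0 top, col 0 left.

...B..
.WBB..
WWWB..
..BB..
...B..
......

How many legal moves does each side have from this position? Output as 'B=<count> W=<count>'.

-- B to move --
(0,0): flips 2 -> legal
(0,1): no bracket -> illegal
(0,2): no bracket -> illegal
(1,0): flips 2 -> legal
(3,0): flips 1 -> legal
(3,1): flips 1 -> legal
B mobility = 4
-- W to move --
(0,1): no bracket -> illegal
(0,2): flips 1 -> legal
(0,4): flips 1 -> legal
(1,4): flips 2 -> legal
(2,4): flips 1 -> legal
(3,1): no bracket -> illegal
(3,4): no bracket -> illegal
(4,1): no bracket -> illegal
(4,2): flips 1 -> legal
(4,4): flips 1 -> legal
(5,2): no bracket -> illegal
(5,3): no bracket -> illegal
(5,4): flips 2 -> legal
W mobility = 7

Answer: B=4 W=7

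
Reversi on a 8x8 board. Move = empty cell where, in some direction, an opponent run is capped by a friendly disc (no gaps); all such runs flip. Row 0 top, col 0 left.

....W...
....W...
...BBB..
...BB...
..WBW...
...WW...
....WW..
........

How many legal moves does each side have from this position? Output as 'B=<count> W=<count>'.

-- B to move --
(0,3): flips 1 -> legal
(0,5): flips 1 -> legal
(1,3): no bracket -> illegal
(1,5): no bracket -> illegal
(3,1): no bracket -> illegal
(3,2): no bracket -> illegal
(3,5): no bracket -> illegal
(4,1): flips 1 -> legal
(4,5): flips 1 -> legal
(5,1): flips 1 -> legal
(5,2): no bracket -> illegal
(5,5): flips 1 -> legal
(5,6): no bracket -> illegal
(6,2): no bracket -> illegal
(6,3): flips 1 -> legal
(6,6): no bracket -> illegal
(7,3): no bracket -> illegal
(7,4): flips 3 -> legal
(7,5): no bracket -> illegal
(7,6): flips 2 -> legal
B mobility = 9
-- W to move --
(1,2): no bracket -> illegal
(1,3): flips 3 -> legal
(1,5): flips 2 -> legal
(1,6): no bracket -> illegal
(2,2): flips 1 -> legal
(2,6): no bracket -> illegal
(3,2): flips 2 -> legal
(3,5): no bracket -> illegal
(3,6): flips 1 -> legal
(4,5): no bracket -> illegal
(5,2): no bracket -> illegal
W mobility = 5

Answer: B=9 W=5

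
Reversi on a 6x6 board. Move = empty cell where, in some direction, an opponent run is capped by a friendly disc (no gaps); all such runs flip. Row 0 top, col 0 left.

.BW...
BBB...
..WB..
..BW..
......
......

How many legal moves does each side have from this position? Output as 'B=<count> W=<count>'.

-- B to move --
(0,3): flips 1 -> legal
(1,3): no bracket -> illegal
(2,1): flips 1 -> legal
(2,4): no bracket -> illegal
(3,1): no bracket -> illegal
(3,4): flips 1 -> legal
(4,2): no bracket -> illegal
(4,3): flips 1 -> legal
(4,4): flips 2 -> legal
B mobility = 5
-- W to move --
(0,0): flips 2 -> legal
(0,3): no bracket -> illegal
(1,3): flips 1 -> legal
(1,4): no bracket -> illegal
(2,0): flips 1 -> legal
(2,1): no bracket -> illegal
(2,4): flips 1 -> legal
(3,1): flips 1 -> legal
(3,4): no bracket -> illegal
(4,1): no bracket -> illegal
(4,2): flips 1 -> legal
(4,3): no bracket -> illegal
W mobility = 6

Answer: B=5 W=6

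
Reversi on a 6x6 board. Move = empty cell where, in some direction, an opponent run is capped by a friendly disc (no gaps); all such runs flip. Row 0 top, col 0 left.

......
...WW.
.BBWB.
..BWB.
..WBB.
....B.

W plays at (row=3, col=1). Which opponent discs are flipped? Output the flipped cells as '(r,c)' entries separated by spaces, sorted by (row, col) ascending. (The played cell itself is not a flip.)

Answer: (2,2) (3,2)

Derivation:
Dir NW: first cell '.' (not opp) -> no flip
Dir N: opp run (2,1), next='.' -> no flip
Dir NE: opp run (2,2) capped by W -> flip
Dir W: first cell '.' (not opp) -> no flip
Dir E: opp run (3,2) capped by W -> flip
Dir SW: first cell '.' (not opp) -> no flip
Dir S: first cell '.' (not opp) -> no flip
Dir SE: first cell 'W' (not opp) -> no flip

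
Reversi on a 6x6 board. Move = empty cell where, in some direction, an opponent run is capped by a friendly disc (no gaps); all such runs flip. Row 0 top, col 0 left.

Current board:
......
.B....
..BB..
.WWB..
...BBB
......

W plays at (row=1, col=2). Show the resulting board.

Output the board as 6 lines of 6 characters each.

Answer: ......
.BW...
..WB..
.WWB..
...BBB
......

Derivation:
Place W at (1,2); scan 8 dirs for brackets.
Dir NW: first cell '.' (not opp) -> no flip
Dir N: first cell '.' (not opp) -> no flip
Dir NE: first cell '.' (not opp) -> no flip
Dir W: opp run (1,1), next='.' -> no flip
Dir E: first cell '.' (not opp) -> no flip
Dir SW: first cell '.' (not opp) -> no flip
Dir S: opp run (2,2) capped by W -> flip
Dir SE: opp run (2,3), next='.' -> no flip
All flips: (2,2)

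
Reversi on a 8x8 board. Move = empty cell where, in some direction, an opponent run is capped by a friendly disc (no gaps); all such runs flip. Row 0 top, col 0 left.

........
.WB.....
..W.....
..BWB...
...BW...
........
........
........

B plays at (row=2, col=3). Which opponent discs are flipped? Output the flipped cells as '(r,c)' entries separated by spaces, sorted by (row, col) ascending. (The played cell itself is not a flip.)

Answer: (3,3)

Derivation:
Dir NW: first cell 'B' (not opp) -> no flip
Dir N: first cell '.' (not opp) -> no flip
Dir NE: first cell '.' (not opp) -> no flip
Dir W: opp run (2,2), next='.' -> no flip
Dir E: first cell '.' (not opp) -> no flip
Dir SW: first cell 'B' (not opp) -> no flip
Dir S: opp run (3,3) capped by B -> flip
Dir SE: first cell 'B' (not opp) -> no flip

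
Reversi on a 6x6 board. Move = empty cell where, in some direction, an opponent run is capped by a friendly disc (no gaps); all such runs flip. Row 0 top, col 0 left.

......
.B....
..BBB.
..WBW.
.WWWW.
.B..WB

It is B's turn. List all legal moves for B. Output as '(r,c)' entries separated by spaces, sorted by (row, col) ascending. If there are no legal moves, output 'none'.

(2,1): no bracket -> illegal
(2,5): no bracket -> illegal
(3,0): no bracket -> illegal
(3,1): flips 2 -> legal
(3,5): flips 1 -> legal
(4,0): no bracket -> illegal
(4,5): flips 1 -> legal
(5,0): flips 2 -> legal
(5,2): flips 2 -> legal
(5,3): flips 2 -> legal

Answer: (3,1) (3,5) (4,5) (5,0) (5,2) (5,3)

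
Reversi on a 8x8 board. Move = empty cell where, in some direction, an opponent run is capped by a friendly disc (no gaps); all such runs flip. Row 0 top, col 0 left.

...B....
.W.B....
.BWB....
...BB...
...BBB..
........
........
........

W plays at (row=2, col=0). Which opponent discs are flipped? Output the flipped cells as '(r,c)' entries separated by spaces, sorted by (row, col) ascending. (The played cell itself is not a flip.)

Answer: (2,1)

Derivation:
Dir NW: edge -> no flip
Dir N: first cell '.' (not opp) -> no flip
Dir NE: first cell 'W' (not opp) -> no flip
Dir W: edge -> no flip
Dir E: opp run (2,1) capped by W -> flip
Dir SW: edge -> no flip
Dir S: first cell '.' (not opp) -> no flip
Dir SE: first cell '.' (not opp) -> no flip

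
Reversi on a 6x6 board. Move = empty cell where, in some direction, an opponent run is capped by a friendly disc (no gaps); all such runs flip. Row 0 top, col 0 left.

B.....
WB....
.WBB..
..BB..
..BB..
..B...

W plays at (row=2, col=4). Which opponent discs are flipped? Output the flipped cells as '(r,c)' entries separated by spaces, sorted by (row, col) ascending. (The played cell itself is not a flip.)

Dir NW: first cell '.' (not opp) -> no flip
Dir N: first cell '.' (not opp) -> no flip
Dir NE: first cell '.' (not opp) -> no flip
Dir W: opp run (2,3) (2,2) capped by W -> flip
Dir E: first cell '.' (not opp) -> no flip
Dir SW: opp run (3,3) (4,2), next='.' -> no flip
Dir S: first cell '.' (not opp) -> no flip
Dir SE: first cell '.' (not opp) -> no flip

Answer: (2,2) (2,3)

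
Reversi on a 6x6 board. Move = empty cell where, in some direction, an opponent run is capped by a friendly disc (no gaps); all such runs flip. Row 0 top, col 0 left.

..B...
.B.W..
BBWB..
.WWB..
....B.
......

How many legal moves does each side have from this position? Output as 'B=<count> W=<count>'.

Answer: B=6 W=8

Derivation:
-- B to move --
(0,3): flips 1 -> legal
(0,4): no bracket -> illegal
(1,2): no bracket -> illegal
(1,4): no bracket -> illegal
(2,4): flips 1 -> legal
(3,0): flips 2 -> legal
(4,0): no bracket -> illegal
(4,1): flips 2 -> legal
(4,2): flips 1 -> legal
(4,3): flips 1 -> legal
B mobility = 6
-- W to move --
(0,0): flips 1 -> legal
(0,1): flips 2 -> legal
(0,3): no bracket -> illegal
(1,0): flips 1 -> legal
(1,2): no bracket -> illegal
(1,4): flips 1 -> legal
(2,4): flips 1 -> legal
(3,0): no bracket -> illegal
(3,4): flips 1 -> legal
(3,5): no bracket -> illegal
(4,2): no bracket -> illegal
(4,3): flips 2 -> legal
(4,5): no bracket -> illegal
(5,3): no bracket -> illegal
(5,4): no bracket -> illegal
(5,5): flips 2 -> legal
W mobility = 8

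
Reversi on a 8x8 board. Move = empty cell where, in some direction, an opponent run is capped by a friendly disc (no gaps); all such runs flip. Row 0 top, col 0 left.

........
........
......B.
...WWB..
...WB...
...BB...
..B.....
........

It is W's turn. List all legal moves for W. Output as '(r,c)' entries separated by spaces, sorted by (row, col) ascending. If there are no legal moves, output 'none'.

(1,5): no bracket -> illegal
(1,6): no bracket -> illegal
(1,7): no bracket -> illegal
(2,4): no bracket -> illegal
(2,5): no bracket -> illegal
(2,7): no bracket -> illegal
(3,6): flips 1 -> legal
(3,7): no bracket -> illegal
(4,2): no bracket -> illegal
(4,5): flips 1 -> legal
(4,6): no bracket -> illegal
(5,1): no bracket -> illegal
(5,2): no bracket -> illegal
(5,5): flips 1 -> legal
(6,1): no bracket -> illegal
(6,3): flips 1 -> legal
(6,4): flips 2 -> legal
(6,5): flips 1 -> legal
(7,1): no bracket -> illegal
(7,2): no bracket -> illegal
(7,3): no bracket -> illegal

Answer: (3,6) (4,5) (5,5) (6,3) (6,4) (6,5)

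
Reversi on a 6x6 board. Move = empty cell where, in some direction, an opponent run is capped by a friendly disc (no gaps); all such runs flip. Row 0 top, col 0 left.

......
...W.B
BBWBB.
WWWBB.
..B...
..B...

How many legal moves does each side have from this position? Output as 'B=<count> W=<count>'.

-- B to move --
(0,2): flips 1 -> legal
(0,3): flips 1 -> legal
(0,4): no bracket -> illegal
(1,1): flips 1 -> legal
(1,2): flips 2 -> legal
(1,4): no bracket -> illegal
(4,0): flips 1 -> legal
(4,1): flips 2 -> legal
(4,3): flips 1 -> legal
B mobility = 7
-- W to move --
(0,4): no bracket -> illegal
(0,5): no bracket -> illegal
(1,0): flips 2 -> legal
(1,1): flips 1 -> legal
(1,2): flips 1 -> legal
(1,4): flips 1 -> legal
(2,5): flips 2 -> legal
(3,5): flips 3 -> legal
(4,1): no bracket -> illegal
(4,3): flips 2 -> legal
(4,4): flips 1 -> legal
(4,5): no bracket -> illegal
(5,1): no bracket -> illegal
(5,3): flips 1 -> legal
W mobility = 9

Answer: B=7 W=9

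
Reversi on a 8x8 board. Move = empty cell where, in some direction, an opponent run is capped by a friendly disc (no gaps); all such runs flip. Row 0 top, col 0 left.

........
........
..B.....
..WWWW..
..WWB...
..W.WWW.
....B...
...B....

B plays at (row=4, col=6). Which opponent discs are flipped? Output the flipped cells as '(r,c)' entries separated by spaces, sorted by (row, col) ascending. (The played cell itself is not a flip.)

Answer: (5,5)

Derivation:
Dir NW: opp run (3,5), next='.' -> no flip
Dir N: first cell '.' (not opp) -> no flip
Dir NE: first cell '.' (not opp) -> no flip
Dir W: first cell '.' (not opp) -> no flip
Dir E: first cell '.' (not opp) -> no flip
Dir SW: opp run (5,5) capped by B -> flip
Dir S: opp run (5,6), next='.' -> no flip
Dir SE: first cell '.' (not opp) -> no flip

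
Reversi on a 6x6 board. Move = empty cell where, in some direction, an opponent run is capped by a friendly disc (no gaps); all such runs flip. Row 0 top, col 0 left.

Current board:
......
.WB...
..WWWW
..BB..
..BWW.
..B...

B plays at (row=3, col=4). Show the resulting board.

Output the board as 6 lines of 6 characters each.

Place B at (3,4); scan 8 dirs for brackets.
Dir NW: opp run (2,3) capped by B -> flip
Dir N: opp run (2,4), next='.' -> no flip
Dir NE: opp run (2,5), next=edge -> no flip
Dir W: first cell 'B' (not opp) -> no flip
Dir E: first cell '.' (not opp) -> no flip
Dir SW: opp run (4,3) capped by B -> flip
Dir S: opp run (4,4), next='.' -> no flip
Dir SE: first cell '.' (not opp) -> no flip
All flips: (2,3) (4,3)

Answer: ......
.WB...
..WBWW
..BBB.
..BBW.
..B...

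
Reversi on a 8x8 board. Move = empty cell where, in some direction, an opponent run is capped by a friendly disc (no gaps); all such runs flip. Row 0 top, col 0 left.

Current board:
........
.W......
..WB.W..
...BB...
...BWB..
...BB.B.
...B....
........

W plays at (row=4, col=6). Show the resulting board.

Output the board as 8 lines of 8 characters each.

Answer: ........
.W......
..WB.W..
...BB...
...BWWW.
...BB.B.
...B....
........

Derivation:
Place W at (4,6); scan 8 dirs for brackets.
Dir NW: first cell '.' (not opp) -> no flip
Dir N: first cell '.' (not opp) -> no flip
Dir NE: first cell '.' (not opp) -> no flip
Dir W: opp run (4,5) capped by W -> flip
Dir E: first cell '.' (not opp) -> no flip
Dir SW: first cell '.' (not opp) -> no flip
Dir S: opp run (5,6), next='.' -> no flip
Dir SE: first cell '.' (not opp) -> no flip
All flips: (4,5)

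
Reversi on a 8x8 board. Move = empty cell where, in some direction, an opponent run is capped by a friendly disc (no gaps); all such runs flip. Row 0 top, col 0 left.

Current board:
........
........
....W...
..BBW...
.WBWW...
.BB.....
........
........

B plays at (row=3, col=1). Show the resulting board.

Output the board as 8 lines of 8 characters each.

Place B at (3,1); scan 8 dirs for brackets.
Dir NW: first cell '.' (not opp) -> no flip
Dir N: first cell '.' (not opp) -> no flip
Dir NE: first cell '.' (not opp) -> no flip
Dir W: first cell '.' (not opp) -> no flip
Dir E: first cell 'B' (not opp) -> no flip
Dir SW: first cell '.' (not opp) -> no flip
Dir S: opp run (4,1) capped by B -> flip
Dir SE: first cell 'B' (not opp) -> no flip
All flips: (4,1)

Answer: ........
........
....W...
.BBBW...
.BBWW...
.BB.....
........
........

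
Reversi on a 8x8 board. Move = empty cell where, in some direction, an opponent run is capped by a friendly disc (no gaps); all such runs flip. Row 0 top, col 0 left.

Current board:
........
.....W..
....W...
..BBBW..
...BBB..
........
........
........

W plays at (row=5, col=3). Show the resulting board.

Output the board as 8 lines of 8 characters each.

Answer: ........
.....W..
....W...
..BBBW..
...BWB..
...W....
........
........

Derivation:
Place W at (5,3); scan 8 dirs for brackets.
Dir NW: first cell '.' (not opp) -> no flip
Dir N: opp run (4,3) (3,3), next='.' -> no flip
Dir NE: opp run (4,4) capped by W -> flip
Dir W: first cell '.' (not opp) -> no flip
Dir E: first cell '.' (not opp) -> no flip
Dir SW: first cell '.' (not opp) -> no flip
Dir S: first cell '.' (not opp) -> no flip
Dir SE: first cell '.' (not opp) -> no flip
All flips: (4,4)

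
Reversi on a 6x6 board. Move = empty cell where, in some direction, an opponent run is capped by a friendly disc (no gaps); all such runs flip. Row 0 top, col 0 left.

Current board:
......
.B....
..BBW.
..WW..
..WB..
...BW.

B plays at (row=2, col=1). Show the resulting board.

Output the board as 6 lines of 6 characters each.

Place B at (2,1); scan 8 dirs for brackets.
Dir NW: first cell '.' (not opp) -> no flip
Dir N: first cell 'B' (not opp) -> no flip
Dir NE: first cell '.' (not opp) -> no flip
Dir W: first cell '.' (not opp) -> no flip
Dir E: first cell 'B' (not opp) -> no flip
Dir SW: first cell '.' (not opp) -> no flip
Dir S: first cell '.' (not opp) -> no flip
Dir SE: opp run (3,2) capped by B -> flip
All flips: (3,2)

Answer: ......
.B....
.BBBW.
..BW..
..WB..
...BW.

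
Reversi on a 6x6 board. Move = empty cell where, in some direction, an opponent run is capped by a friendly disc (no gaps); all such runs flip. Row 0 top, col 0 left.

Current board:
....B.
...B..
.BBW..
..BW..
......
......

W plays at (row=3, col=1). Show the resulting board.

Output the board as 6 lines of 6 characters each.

Answer: ....B.
...B..
.BBW..
.WWW..
......
......

Derivation:
Place W at (3,1); scan 8 dirs for brackets.
Dir NW: first cell '.' (not opp) -> no flip
Dir N: opp run (2,1), next='.' -> no flip
Dir NE: opp run (2,2) (1,3) (0,4), next=edge -> no flip
Dir W: first cell '.' (not opp) -> no flip
Dir E: opp run (3,2) capped by W -> flip
Dir SW: first cell '.' (not opp) -> no flip
Dir S: first cell '.' (not opp) -> no flip
Dir SE: first cell '.' (not opp) -> no flip
All flips: (3,2)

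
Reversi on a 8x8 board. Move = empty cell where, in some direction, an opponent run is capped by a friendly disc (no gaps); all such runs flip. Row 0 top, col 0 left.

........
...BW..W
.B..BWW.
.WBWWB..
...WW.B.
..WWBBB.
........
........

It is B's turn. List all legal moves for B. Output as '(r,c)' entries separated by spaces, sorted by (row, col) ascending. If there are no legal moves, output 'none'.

(0,3): no bracket -> illegal
(0,4): flips 1 -> legal
(0,5): no bracket -> illegal
(0,6): no bracket -> illegal
(0,7): no bracket -> illegal
(1,5): flips 2 -> legal
(1,6): no bracket -> illegal
(2,0): no bracket -> illegal
(2,2): flips 2 -> legal
(2,3): no bracket -> illegal
(2,7): flips 2 -> legal
(3,0): flips 1 -> legal
(3,6): no bracket -> illegal
(3,7): no bracket -> illegal
(4,0): no bracket -> illegal
(4,1): flips 1 -> legal
(4,2): flips 1 -> legal
(4,5): no bracket -> illegal
(5,1): flips 2 -> legal
(6,1): no bracket -> illegal
(6,2): flips 2 -> legal
(6,3): no bracket -> illegal
(6,4): no bracket -> illegal

Answer: (0,4) (1,5) (2,2) (2,7) (3,0) (4,1) (4,2) (5,1) (6,2)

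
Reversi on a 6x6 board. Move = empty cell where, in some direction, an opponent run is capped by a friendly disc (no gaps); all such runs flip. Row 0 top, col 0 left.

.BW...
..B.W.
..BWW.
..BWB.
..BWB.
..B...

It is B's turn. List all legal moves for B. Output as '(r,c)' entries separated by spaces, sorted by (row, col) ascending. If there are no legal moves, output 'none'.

(0,3): flips 1 -> legal
(0,4): flips 2 -> legal
(0,5): flips 2 -> legal
(1,1): no bracket -> illegal
(1,3): no bracket -> illegal
(1,5): flips 2 -> legal
(2,5): flips 2 -> legal
(3,5): no bracket -> illegal
(5,3): no bracket -> illegal
(5,4): flips 1 -> legal

Answer: (0,3) (0,4) (0,5) (1,5) (2,5) (5,4)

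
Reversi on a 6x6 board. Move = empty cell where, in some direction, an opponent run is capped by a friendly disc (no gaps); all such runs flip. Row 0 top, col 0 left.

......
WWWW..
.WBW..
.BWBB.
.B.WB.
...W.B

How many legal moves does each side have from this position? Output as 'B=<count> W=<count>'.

Answer: B=10 W=7

Derivation:
-- B to move --
(0,0): flips 1 -> legal
(0,1): flips 4 -> legal
(0,2): flips 1 -> legal
(0,3): flips 2 -> legal
(0,4): flips 1 -> legal
(1,4): flips 2 -> legal
(2,0): flips 1 -> legal
(2,4): flips 1 -> legal
(3,0): no bracket -> illegal
(4,2): flips 2 -> legal
(5,2): flips 1 -> legal
(5,4): no bracket -> illegal
B mobility = 10
-- W to move --
(2,0): no bracket -> illegal
(2,4): no bracket -> illegal
(2,5): flips 1 -> legal
(3,0): flips 1 -> legal
(3,5): flips 3 -> legal
(4,0): flips 2 -> legal
(4,2): no bracket -> illegal
(4,5): flips 2 -> legal
(5,0): flips 1 -> legal
(5,1): flips 2 -> legal
(5,2): no bracket -> illegal
(5,4): no bracket -> illegal
W mobility = 7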